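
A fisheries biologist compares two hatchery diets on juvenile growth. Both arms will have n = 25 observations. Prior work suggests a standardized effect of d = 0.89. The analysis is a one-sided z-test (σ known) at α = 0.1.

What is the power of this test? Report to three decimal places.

Noncentrality parameter: δ = d·√(n/2) = 0.89 × √(25/2) = 3.1466
Critical value for a one-sided test at α = 0.1: z_α = 1.282.
Power = P(Z > 1.282 − δ) = Φ(1.865) = 0.9689.

Power ≈ 0.969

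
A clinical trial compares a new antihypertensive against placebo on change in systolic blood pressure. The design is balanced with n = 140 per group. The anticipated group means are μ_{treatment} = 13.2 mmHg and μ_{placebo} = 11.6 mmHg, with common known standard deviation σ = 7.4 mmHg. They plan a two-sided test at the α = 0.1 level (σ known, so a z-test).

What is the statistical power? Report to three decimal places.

Standardized effect: d = |μ_{treatment} − μ_{placebo}| / σ = |13.2 − 11.6| / 7.4 = 0.2162
Noncentrality parameter: δ = d·√(n/2) = 0.2162 × √(140/2) = 1.8090
Critical value for a two-sided test at α = 0.1: z_{α/2} = 1.645.
Power = Φ(δ − 1.645) + Φ(−δ − 1.645) = Φ(0.164) + Φ(-3.454) = 0.5652 + 0.0003 = 0.5655.

Power ≈ 0.565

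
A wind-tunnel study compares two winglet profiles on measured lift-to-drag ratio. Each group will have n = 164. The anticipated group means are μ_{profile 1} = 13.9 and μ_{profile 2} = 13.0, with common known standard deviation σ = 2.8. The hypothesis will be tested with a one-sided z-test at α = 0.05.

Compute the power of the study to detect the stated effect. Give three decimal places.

Standardized effect: d = |μ_{profile 1} − μ_{profile 2}| / σ = |13.9 − 13.0| / 2.8 = 0.3214
Noncentrality parameter: δ = d·√(n/2) = 0.3214 × √(164/2) = 2.9107
One-sided α = 0.05 → critical value z_{0.05} = 1.645.
Power = P(Z > 1.645 − δ) = Φ(1.266) = 0.8972.

Power ≈ 0.897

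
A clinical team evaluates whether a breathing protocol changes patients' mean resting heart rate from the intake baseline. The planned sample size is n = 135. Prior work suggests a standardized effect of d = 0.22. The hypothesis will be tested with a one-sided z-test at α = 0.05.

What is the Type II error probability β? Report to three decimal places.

β ≈ 0.181

Noncentrality parameter: λ = d·√n = 0.22 × √135 = 2.5562
Critical value for a one-sided test at α = 0.05: z_α = 1.645.
Power = Φ(λ − 1.645) = Φ(0.911) = 0.8189.
Type II error: β = 1 − power = 1 − 0.8189 = 0.1811.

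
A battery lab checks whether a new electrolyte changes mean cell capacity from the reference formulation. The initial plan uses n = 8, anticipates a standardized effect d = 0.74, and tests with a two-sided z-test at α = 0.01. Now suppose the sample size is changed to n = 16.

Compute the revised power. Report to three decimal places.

With n = 16: δ = d·√n = 0.74 × √16 = 2.9600. Critical value z_{0.005} = 2.576.
Revised power = Φ(δ − 2.576) + Φ(−δ − 2.576) = Φ(0.384) + Φ(-5.536) = 0.6496 + 0.0000 = 0.6496.

Power ≈ 0.650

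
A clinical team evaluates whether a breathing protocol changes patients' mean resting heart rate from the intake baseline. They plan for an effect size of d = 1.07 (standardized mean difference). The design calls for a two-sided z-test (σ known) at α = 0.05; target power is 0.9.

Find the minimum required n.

Set Φ(δ − 1.960) = 0.9; then δ − 1.960 = Φ⁻¹(0.9) = 1.282, giving δ = 3.242.
(The Φ(−δ − z_{α/2}) term is vanishingly small for δ > 0 and is dropped in the standard sample-size formula.)
δ = d·√n ⇒ n = (δ/d)² = (3.242 / 1.07)² = 9.18.
Rounding up, n = 10.

n = 10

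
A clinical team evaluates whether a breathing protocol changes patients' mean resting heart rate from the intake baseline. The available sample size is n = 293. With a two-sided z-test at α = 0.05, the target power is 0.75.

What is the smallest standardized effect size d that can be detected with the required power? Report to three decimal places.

d ≈ 0.154

Required noncentrality: δ = z_{0.025} + z_{0.25} = 1.960 + 0.674 = 2.634.
(Lower-tail contribution to power is negligible for δ > 0.)
δ = d·√n ⇒ d = δ/√n = 2.634/√293 = 0.1539.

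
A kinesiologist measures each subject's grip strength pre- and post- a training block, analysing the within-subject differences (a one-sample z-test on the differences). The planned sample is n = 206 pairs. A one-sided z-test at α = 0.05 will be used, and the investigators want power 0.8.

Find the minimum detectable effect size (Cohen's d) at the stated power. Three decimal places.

d ≈ 0.173

Need Φ(δ − 1.645) = 0.8, so δ = 1.645 + 0.842 = 2.486.
δ = d·√n ⇒ d = δ/√n = 2.486/√206 = 0.1732.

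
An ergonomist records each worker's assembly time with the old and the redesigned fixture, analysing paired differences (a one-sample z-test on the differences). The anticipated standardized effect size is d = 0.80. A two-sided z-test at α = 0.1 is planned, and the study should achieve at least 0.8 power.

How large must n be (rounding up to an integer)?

Set Φ(δ − 1.645) = 0.8; then δ − 1.645 = Φ⁻¹(0.8) = 0.842, giving δ = 2.486.
(The Φ(−δ − z_{α/2}) term is vanishingly small for δ > 0 and is dropped in the standard sample-size formula.)
δ = d·√n ⇒ n = (δ/d)² = (2.486 / 0.80)² = 9.66.
Round up to the next whole unit.

n = 10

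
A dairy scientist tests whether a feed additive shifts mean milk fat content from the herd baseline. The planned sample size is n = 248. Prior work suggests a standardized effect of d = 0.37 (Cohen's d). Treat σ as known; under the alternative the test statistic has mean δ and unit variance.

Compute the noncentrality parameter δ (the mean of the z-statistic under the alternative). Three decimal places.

δ ≈ 5.827

δ = d·√n = 0.37 × √248 = 5.8268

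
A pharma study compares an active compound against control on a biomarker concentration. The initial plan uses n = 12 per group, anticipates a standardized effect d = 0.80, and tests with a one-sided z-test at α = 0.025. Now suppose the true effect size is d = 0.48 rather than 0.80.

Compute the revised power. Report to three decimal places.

With d = 0.48: δ = d·√(n/2) = 0.48 × √(12/2) = 1.1758. Critical value z_{0.025} = 1.960.
Revised power = Φ(δ − 1.960) = Φ(-0.784) = 0.2165.

Power ≈ 0.216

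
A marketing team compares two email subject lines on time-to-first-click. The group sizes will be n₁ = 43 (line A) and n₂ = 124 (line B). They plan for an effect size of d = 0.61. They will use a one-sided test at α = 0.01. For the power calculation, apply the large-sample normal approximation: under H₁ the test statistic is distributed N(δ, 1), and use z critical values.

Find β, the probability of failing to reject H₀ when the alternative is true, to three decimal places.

Noncentrality parameter: δ = d / √(1/n₁ + 1/n₂) = 0.61 / √(1/43 + 1/124) = 3.4468
Critical value for a one-sided test at α = 0.01: z_α = 2.326.
Power = Φ(δ − 2.326) = Φ(1.120) = 0.8687.
Type II error: β = 1 − power = 1 − 0.8687 = 0.1313.

β ≈ 0.131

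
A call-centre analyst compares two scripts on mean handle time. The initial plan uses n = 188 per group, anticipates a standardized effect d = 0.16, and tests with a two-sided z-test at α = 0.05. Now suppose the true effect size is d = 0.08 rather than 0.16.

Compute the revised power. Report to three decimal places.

Power ≈ 0.121

With d = 0.08: δ = d·√(n/2) = 0.08 × √(188/2) = 0.7756. Critical value z_{0.025} = 1.960.
Revised power = Φ(δ − 1.960) + Φ(−δ − 1.960) = Φ(-1.184) + Φ(-2.736) = 0.1181 + 0.0031 = 0.1213.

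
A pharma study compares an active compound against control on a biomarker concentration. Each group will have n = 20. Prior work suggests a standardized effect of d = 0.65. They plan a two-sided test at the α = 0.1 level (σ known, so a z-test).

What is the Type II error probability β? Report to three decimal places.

β ≈ 0.341

Noncentrality parameter: δ = d·√(n/2) = 0.65 × √(20/2) = 2.0555
Critical value for a two-sided test at α = 0.1: z_{α/2} = 1.645.
Power = Φ(δ − 1.645) + Φ(−δ − 1.645) = Φ(0.411) + Φ(-3.700) = 0.6593 + 0.0001 = 0.6594.
Type II error: β = 1 − power = 1 − 0.6594 = 0.3406.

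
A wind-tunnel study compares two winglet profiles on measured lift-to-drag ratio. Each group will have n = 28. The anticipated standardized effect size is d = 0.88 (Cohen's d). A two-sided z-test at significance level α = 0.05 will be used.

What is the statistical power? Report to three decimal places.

Noncentrality parameter: λ = d·√(n/2) = 0.88 × √(28/2) = 3.2927
Two-sided α = 0.05 → critical value z_{0.025} = 1.960.
Power = Φ(λ − 1.960) + Φ(−λ − 1.960) = Φ(1.333) + Φ(-5.253) = 0.9087 + 0.0000 = 0.9087.

Power ≈ 0.909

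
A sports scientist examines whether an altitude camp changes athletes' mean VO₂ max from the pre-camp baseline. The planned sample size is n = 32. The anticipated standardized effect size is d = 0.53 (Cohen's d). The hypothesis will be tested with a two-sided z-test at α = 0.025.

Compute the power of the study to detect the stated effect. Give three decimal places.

Power ≈ 0.775

Noncentrality parameter: δ = d·√n = 0.53 × √32 = 2.9981
Two-sided α = 0.025 → critical value z_{0.0125} = 2.241.
Power = Φ(δ − 2.241) + Φ(−δ − 2.241) = Φ(0.757) + Φ(-5.240) = 0.7754 + 0.0000 = 0.7754.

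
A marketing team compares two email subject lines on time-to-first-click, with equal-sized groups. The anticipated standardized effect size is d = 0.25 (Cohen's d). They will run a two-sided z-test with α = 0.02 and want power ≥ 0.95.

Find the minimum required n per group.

n = 505 per group

Set Φ(δ − 2.326) = 0.95; then δ − 2.326 = Φ⁻¹(0.95) = 1.645, giving δ = 3.971.
(Ignoring the negligible lower-tail rejection probability gives the usual closed-form inversion.)
δ = d·√(n/2) ⇒ n = 2(δ/d)² = 2 × (3.971 / 0.25)² = 504.65.
Round up to the next whole unit.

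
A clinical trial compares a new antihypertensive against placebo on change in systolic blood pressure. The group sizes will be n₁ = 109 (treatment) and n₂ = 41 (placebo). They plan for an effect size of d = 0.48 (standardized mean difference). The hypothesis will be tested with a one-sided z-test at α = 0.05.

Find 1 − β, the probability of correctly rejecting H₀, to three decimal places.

Noncentrality parameter: δ = d / √(1/n₁ + 1/n₂) = 0.48 / √(1/109 + 1/41) = 2.6200
One-sided α = 0.05 → critical value z_{0.05} = 1.645.
Power = P(Z > 1.645 − δ) = Φ(0.975) = 0.8353.

Power ≈ 0.835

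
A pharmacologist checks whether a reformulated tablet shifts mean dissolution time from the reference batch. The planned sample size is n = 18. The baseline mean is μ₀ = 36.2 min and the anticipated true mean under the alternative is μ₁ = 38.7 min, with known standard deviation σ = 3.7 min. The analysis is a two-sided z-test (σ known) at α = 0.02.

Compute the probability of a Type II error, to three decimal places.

Standardized effect: d = |μ₁ − μ₀| / σ = |38.7 − 36.2| / 3.7 = 0.6757
Noncentrality parameter: δ = d·√n = 0.6757 × √18 = 2.8666
Two-sided α = 0.02 → critical value z_{0.01} = 2.326.
Power = Φ(δ − 2.326) + Φ(−δ − 2.326) = Φ(0.540) + Φ(-5.193) = 0.7055 + 0.0000 = 0.7055.
Type II error: β = 1 − power = 1 − 0.7055 = 0.2945.

β ≈ 0.294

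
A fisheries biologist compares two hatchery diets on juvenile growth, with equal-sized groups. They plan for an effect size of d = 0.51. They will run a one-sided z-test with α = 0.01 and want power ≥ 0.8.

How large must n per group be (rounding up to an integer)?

n = 78 per group

Set Φ(δ − 2.326) = 0.8; then δ − 2.326 = Φ⁻¹(0.8) = 0.842, giving δ = 3.168.
δ = d·√(n/2) ⇒ n = 2(δ/d)² = 2 × (3.168 / 0.51)² = 77.17.
Round up to the next whole unit.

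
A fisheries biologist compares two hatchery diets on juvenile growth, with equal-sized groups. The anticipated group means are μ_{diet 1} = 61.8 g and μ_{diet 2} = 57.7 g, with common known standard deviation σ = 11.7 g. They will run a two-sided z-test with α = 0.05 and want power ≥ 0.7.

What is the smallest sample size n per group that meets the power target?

Standardized effect: d = |μ_{diet 1} − μ_{diet 2}| / σ = |61.8 − 57.7| / 11.7 = 0.3504
Set Φ(δ − 1.960) = 0.7; then δ − 1.960 = Φ⁻¹(0.7) = 0.524, giving δ = 2.484.
(The Φ(−δ − z_{α/2}) term is vanishingly small for δ > 0 and is dropped in the standard sample-size formula.)
δ = d·√(n/2) ⇒ n = 2(δ/d)² = 2 × (2.484 / 0.3504)² = 100.52.
Rounding up, n = 101 per group.

n = 101 per group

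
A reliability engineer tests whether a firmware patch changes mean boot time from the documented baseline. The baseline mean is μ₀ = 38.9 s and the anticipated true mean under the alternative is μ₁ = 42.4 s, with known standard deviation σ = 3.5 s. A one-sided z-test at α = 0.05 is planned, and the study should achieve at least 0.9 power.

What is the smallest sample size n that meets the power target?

Standardized effect: d = |μ₁ − μ₀| / σ = |42.4 − 38.9| / 3.5 = 1.0000
Set Φ(δ − 1.645) = 0.9; then δ − 1.645 = Φ⁻¹(0.9) = 1.282, giving δ = 2.926.
δ = d·√n ⇒ n = (δ/d)² = (2.926 / 1.0000)² = 8.56.
Round up to the next whole unit.

n = 9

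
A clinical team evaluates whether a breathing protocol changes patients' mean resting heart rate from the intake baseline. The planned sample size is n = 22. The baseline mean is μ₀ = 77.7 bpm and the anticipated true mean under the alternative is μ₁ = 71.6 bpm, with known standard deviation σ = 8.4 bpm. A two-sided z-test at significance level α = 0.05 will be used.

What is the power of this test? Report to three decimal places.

Power ≈ 0.926

Standardized effect: d = |μ₁ − μ₀| / σ = |71.6 − 77.7| / 8.4 = 0.7262
Noncentrality parameter: δ = d·√n = 0.7262 × √22 = 3.4061
Critical value for a two-sided test at α = 0.05: z_{α/2} = 1.960.
Power = Φ(δ − 1.960) + Φ(−δ − 1.960) = Φ(1.446) + Φ(-5.366) = 0.9259 + 0.0000 = 0.9259.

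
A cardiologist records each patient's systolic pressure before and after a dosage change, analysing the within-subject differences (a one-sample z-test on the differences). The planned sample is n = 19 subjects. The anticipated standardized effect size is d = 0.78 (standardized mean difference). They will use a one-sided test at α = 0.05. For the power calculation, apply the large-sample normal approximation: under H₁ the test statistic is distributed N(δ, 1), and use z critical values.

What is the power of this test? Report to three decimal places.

Power ≈ 0.960

Noncentrality parameter: δ = d·√n = 0.78 × √19 = 3.3999
Critical value for a one-sided test at α = 0.05: z_α = 1.645.
Power = P(Z > 1.645 − δ) = Φ(1.755) = 0.9604.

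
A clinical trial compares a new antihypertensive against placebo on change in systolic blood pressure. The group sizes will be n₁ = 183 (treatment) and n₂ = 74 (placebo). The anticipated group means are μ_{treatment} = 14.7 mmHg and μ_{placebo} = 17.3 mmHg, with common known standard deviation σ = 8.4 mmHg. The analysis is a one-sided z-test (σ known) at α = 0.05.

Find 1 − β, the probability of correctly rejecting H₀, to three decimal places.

Standardized effect: d = |μ_{treatment} − μ_{placebo}| / σ = |14.7 − 17.3| / 8.4 = 0.3095
Noncentrality parameter: δ = d / √(1/n₁ + 1/n₂) = 0.3095 / √(1/183 + 1/74) = 2.2468
One-sided α = 0.05 → critical value z_{0.05} = 1.645.
Power = P(Z > 1.645 − δ) = Φ(0.602) = 0.7264.

Power ≈ 0.726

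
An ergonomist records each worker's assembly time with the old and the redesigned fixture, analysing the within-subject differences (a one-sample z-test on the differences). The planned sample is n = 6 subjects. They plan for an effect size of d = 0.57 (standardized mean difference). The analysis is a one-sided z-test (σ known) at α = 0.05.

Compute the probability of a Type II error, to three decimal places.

Noncentrality parameter: δ = d·√n = 0.57 × √6 = 1.3962
Critical value for a one-sided test at α = 0.05: z_α = 1.645.
Power = P(Z > 1.645 − δ) = Φ(-0.249) = 0.4018.
Type II error: β = 1 − power = 1 − 0.4018 = 0.5982.

β ≈ 0.598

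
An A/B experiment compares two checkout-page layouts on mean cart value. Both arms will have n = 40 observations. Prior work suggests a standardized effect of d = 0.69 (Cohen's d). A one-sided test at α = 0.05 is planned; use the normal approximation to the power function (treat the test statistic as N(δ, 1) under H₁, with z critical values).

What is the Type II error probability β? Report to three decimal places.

β ≈ 0.075

Noncentrality parameter: δ = d·√(n/2) = 0.69 × √(40/2) = 3.0858
Critical value for a one-sided test at α = 0.05: z_α = 1.645.
Power = P(Z > 1.645 − δ) = Φ(1.441) = 0.9252.
Type II error: β = 1 − power = 1 − 0.9252 = 0.0748.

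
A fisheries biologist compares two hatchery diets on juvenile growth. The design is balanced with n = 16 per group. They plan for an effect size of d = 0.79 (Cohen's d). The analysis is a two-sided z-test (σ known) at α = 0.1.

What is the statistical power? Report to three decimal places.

Power ≈ 0.722

Noncentrality parameter: δ = d·√(n/2) = 0.79 × √(16/2) = 2.2345
Critical value for a two-sided test at α = 0.1: z_{α/2} = 1.645.
Power = Φ(δ − 1.645) + Φ(−δ − 1.645) = Φ(0.590) + Φ(-3.879) = 0.7223 + 0.0001 = 0.7223.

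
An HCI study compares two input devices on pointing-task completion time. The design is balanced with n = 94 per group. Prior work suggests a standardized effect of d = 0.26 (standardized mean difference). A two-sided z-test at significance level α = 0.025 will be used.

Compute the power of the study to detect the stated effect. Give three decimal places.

Noncentrality parameter: δ = d·√(n/2) = 0.26 × √(94/2) = 1.7825
Critical value for a two-sided test at α = 0.025: z_{α/2} = 2.241.
Power = Φ(δ − 2.241) + Φ(−δ − 2.241) = Φ(-0.459) + Φ(-4.024) = 0.3231 + 0.0000 = 0.3232.

Power ≈ 0.323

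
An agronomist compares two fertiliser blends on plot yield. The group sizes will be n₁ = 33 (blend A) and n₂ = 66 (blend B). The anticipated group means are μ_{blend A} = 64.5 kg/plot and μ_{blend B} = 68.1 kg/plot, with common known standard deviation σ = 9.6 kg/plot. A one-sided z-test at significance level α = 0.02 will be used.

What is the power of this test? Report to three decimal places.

Standardized effect: d = |μ_{blend A} − μ_{blend B}| / σ = |64.5 − 68.1| / 9.6 = 0.3750
Noncentrality parameter: δ = d / √(1/n₁ + 1/n₂) = 0.3750 / √(1/33 + 1/66) = 1.7589
One-sided α = 0.02 → critical value z_{0.02} = 2.054.
Power = Φ(δ − 2.054) = Φ(-0.295) = 0.3841.

Power ≈ 0.384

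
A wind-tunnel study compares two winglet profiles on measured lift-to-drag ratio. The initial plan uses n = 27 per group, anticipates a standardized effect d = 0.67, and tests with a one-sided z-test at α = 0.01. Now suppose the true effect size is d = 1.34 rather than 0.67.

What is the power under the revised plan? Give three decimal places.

With d = 1.34: δ = d·√(n/2) = 1.34 × √(27/2) = 4.9235. Critical value z_{0.01} = 2.326.
Revised power = P(Z > 2.326 − δ) = Φ(2.597) = 0.9953.

Power ≈ 0.995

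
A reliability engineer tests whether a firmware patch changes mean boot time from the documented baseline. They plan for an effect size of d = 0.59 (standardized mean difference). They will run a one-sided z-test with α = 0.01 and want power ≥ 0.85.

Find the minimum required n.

For power 0.85 need Φ(δ − z_{0.01}) = 0.85, so δ = z_{0.01} + z_{0.15} = 2.326 + 1.036 = 3.363.
δ = d·√n ⇒ n = (δ/d)² = (3.363 / 0.59)² = 32.49.
Rounding up, n = 33.

n = 33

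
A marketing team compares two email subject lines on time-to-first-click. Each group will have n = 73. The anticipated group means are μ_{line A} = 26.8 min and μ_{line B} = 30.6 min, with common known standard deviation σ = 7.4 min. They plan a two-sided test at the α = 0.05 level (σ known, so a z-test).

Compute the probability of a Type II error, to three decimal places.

Standardized effect: d = |μ_{line A} − μ_{line B}| / σ = |26.8 − 30.6| / 7.4 = 0.5135
Noncentrality parameter: δ = d·√(n/2) = 0.5135 × √(73/2) = 3.1024
Critical value for a two-sided test at α = 0.05: z_{α/2} = 1.960.
Power = Φ(δ − 1.960) + Φ(−δ − 1.960) = Φ(1.142) + Φ(-5.062) = 0.8734 + 0.0000 = 0.8734.
Type II error: β = 1 − power = 1 − 0.8734 = 0.1266.

β ≈ 0.127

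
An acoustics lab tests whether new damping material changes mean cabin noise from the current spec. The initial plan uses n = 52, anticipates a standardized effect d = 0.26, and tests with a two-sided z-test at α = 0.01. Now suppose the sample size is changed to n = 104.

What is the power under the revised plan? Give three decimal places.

With n = 104: δ = d·√n = 0.26 × √104 = 2.6515. Critical value z_{0.005} = 2.576.
Revised power = Φ(δ − 2.576) + Φ(−δ − 2.576) = Φ(0.076) + Φ(-5.227) = 0.5302 + 0.0000 = 0.5302.

Power ≈ 0.530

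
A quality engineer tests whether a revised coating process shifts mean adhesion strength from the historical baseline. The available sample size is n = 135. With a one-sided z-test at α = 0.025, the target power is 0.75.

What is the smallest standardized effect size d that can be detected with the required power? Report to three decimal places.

d ≈ 0.227

Need Φ(δ − 1.960) = 0.75, so δ = 1.960 + 0.674 = 2.634.
δ = d·√n ⇒ d = δ/√n = 2.634/√135 = 0.2267.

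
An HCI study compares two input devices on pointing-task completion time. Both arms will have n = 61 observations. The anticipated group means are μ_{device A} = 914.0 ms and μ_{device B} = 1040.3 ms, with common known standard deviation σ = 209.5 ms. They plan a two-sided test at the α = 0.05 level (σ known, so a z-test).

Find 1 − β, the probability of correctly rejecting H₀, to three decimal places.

Power ≈ 0.915

Standardized effect: d = |μ_{device A} − μ_{device B}| / σ = |914.0 − 1040.3| / 209.5 = 0.6029
Noncentrality parameter: δ = d·√(n/2) = 0.6029 × √(61/2) = 3.3294
Two-sided α = 0.05 → critical value z_{0.025} = 1.960.
Power = Φ(δ − 1.960) + Φ(−δ − 1.960) = Φ(1.369) + Φ(-5.289) = 0.9146 + 0.0000 = 0.9146.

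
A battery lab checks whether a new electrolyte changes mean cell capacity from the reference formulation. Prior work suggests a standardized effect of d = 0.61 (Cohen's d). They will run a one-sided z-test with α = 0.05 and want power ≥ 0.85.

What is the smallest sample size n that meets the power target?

For power 0.85 need Φ(δ − z_{0.05}) = 0.85, so δ = z_{0.05} + z_{0.15} = 1.645 + 1.036 = 2.681.
δ = d·√n ⇒ n = (δ/d)² = (2.681 / 0.61)² = 19.32.
Rounding up, n = 20.

n = 20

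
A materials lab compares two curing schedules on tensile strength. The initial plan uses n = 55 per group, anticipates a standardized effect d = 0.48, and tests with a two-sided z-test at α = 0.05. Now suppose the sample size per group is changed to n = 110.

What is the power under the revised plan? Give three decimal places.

With n = 110 per group: δ = d·√(n/2) = 0.48 × √(110/2) = 3.5598. Critical value z_{0.025} = 1.960.
Revised power = Φ(δ − 1.960) + Φ(−δ − 1.960) = Φ(1.600) + Φ(-5.520) = 0.9452 + 0.0000 = 0.9452.

Power ≈ 0.945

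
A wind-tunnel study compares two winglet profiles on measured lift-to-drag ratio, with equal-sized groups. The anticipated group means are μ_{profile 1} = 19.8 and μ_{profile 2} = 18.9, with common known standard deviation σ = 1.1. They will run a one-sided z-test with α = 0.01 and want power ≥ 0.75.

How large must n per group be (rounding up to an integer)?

n = 27 per group

Standardized effect: d = |μ_{profile 1} − μ_{profile 2}| / σ = |19.8 − 18.9| / 1.1 = 0.8182
Set Φ(δ − 2.326) = 0.75; then δ − 2.326 = Φ⁻¹(0.75) = 0.674, giving δ = 3.001.
δ = d·√(n/2) ⇒ n = 2(δ/d)² = 2 × (3.001 / 0.8182)² = 26.90.
Rounding up, n = 27 per group.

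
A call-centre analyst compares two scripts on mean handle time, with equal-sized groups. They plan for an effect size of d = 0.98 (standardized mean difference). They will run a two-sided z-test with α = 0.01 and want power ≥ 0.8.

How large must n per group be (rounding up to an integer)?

n = 25 per group

Set Φ(δ − 2.576) = 0.8; then δ − 2.576 = Φ⁻¹(0.8) = 0.842, giving δ = 3.417.
(Ignoring the negligible lower-tail rejection probability gives the usual closed-form inversion.)
δ = d·√(n/2) ⇒ n = 2(δ/d)² = 2 × (3.417 / 0.98)² = 24.32.
Rounding up, n = 25 per group.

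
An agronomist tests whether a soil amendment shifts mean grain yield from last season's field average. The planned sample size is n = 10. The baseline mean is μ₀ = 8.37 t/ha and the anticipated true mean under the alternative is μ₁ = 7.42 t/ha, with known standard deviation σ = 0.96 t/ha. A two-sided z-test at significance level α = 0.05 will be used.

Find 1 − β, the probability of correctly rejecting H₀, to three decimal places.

Power ≈ 0.879

Standardized effect: d = |μ₁ − μ₀| / σ = |7.42 − 8.37| / 0.96 = 0.9896
Noncentrality parameter: δ = d·√n = 0.9896 × √10 = 3.1293
Critical value for a two-sided test at α = 0.05: z_{α/2} = 1.960.
Power = Φ(δ − 1.960) + Φ(−δ − 1.960) = Φ(1.169) + Φ(-5.089) = 0.8789 + 0.0000 = 0.8789.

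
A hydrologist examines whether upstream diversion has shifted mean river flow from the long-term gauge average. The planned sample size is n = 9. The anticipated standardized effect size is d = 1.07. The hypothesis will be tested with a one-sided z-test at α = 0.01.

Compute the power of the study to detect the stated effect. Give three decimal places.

Noncentrality parameter: λ = d·√n = 1.07 × √9 = 3.2100
One-sided α = 0.01 → critical value z_{0.01} = 2.326.
Power = P(Z > 2.326 − λ) = Φ(0.884) = 0.8116.

Power ≈ 0.812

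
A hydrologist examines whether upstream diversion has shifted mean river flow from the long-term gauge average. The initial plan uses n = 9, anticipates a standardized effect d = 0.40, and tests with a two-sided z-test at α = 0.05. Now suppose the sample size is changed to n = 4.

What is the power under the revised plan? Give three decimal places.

With n = 4: δ = d·√n = 0.40 × √4 = 0.8000. Critical value z_{0.025} = 1.960.
Revised power = Φ(δ − 1.960) + Φ(−δ − 1.960) = Φ(-1.160) + Φ(-2.760) = 0.1230 + 0.0029 = 0.1259.

Power ≈ 0.126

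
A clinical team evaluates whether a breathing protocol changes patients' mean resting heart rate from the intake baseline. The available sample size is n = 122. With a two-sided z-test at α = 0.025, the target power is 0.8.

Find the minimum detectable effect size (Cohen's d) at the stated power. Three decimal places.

d ≈ 0.279

Need Φ(δ − 2.241) = 0.8, so δ = 2.241 + 0.842 = 3.083.
(The second rejection-region term Φ(−δ − z_{α/2}) is negligible and dropped.)
δ = d·√n ⇒ d = δ/√n = 3.083/√122 = 0.2791.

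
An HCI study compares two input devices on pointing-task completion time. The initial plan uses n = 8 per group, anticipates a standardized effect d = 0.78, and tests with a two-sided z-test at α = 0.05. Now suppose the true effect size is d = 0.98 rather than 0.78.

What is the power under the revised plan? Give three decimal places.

With d = 0.98: δ = d·√(n/2) = 0.98 × √(8/2) = 1.9600. Critical value z_{0.025} = 1.960.
Revised power = Φ(δ − 1.960) + Φ(−δ − 1.960) = Φ(0.000) + Φ(-3.920) = 0.5000 + 0.0000 = 0.5001.

Power ≈ 0.500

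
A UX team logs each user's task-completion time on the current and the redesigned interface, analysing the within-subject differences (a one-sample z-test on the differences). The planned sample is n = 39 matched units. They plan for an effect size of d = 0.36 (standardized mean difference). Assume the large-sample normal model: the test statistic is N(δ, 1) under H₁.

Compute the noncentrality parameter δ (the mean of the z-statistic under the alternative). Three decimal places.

δ = d·√n = 0.36 × √39 = 2.2482

δ ≈ 2.248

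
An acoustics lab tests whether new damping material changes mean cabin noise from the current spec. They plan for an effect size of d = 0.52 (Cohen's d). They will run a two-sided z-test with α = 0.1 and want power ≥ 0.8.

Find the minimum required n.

n = 23

Set Φ(δ − 1.645) = 0.8; then δ − 1.645 = Φ⁻¹(0.8) = 0.842, giving δ = 2.486.
(Ignoring the negligible lower-tail rejection probability gives the usual closed-form inversion.)
δ = d·√n ⇒ n = (δ/d)² = (2.486 / 0.52)² = 22.86.
Round up to the next whole unit.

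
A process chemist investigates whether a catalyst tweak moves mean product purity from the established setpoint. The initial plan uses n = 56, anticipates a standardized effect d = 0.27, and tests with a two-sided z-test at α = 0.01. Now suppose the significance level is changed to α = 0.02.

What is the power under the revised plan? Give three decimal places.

Power ≈ 0.380

δ = d·√n = 0.27 × √56 = 2.0205 (unchanged). New critical value: z_{0.01} = 2.326.
Revised power = Φ(δ − 2.326) + Φ(−δ − 2.326) = Φ(-0.306) + Φ(-4.347) = 0.3799 + 0.0000 = 0.3799.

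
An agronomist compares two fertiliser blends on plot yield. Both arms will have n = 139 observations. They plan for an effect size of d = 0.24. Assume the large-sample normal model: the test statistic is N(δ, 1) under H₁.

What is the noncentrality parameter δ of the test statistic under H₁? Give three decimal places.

δ ≈ 2.001

δ = d·√(n/2) = 0.24 × √(139/2) = 2.0008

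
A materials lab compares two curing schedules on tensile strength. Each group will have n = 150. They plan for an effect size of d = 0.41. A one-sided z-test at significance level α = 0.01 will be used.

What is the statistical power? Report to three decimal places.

Noncentrality parameter: δ = d·√(n/2) = 0.41 × √(150/2) = 3.5507
One-sided α = 0.01 → critical value z_{0.01} = 2.326.
Power = P(Z > 2.326 − δ) = Φ(1.224) = 0.8896.

Power ≈ 0.890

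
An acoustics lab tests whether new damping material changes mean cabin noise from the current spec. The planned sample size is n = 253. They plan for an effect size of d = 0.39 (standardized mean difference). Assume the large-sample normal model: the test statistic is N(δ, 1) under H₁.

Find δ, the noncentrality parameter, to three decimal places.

δ = d·√n = 0.39 × √253 = 6.2033

δ ≈ 6.203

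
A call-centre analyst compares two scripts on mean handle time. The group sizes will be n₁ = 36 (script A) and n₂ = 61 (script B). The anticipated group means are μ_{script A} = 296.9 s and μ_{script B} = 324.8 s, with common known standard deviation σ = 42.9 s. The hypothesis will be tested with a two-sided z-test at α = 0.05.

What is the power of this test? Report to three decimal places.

Power ≈ 0.872

Standardized effect: d = |μ_{script A} − μ_{script B}| / σ = |296.9 − 324.8| / 42.9 = 0.6503
Noncentrality parameter: δ = d / √(1/n₁ + 1/n₂) = 0.6503 / √(1/36 + 1/61) = 3.0944
Critical value for a two-sided test at α = 0.05: z_{α/2} = 1.960.
Power = Φ(δ − 1.960) + Φ(−δ − 1.960) = Φ(1.134) + Φ(-5.054) = 0.8717 + 0.0000 = 0.8717.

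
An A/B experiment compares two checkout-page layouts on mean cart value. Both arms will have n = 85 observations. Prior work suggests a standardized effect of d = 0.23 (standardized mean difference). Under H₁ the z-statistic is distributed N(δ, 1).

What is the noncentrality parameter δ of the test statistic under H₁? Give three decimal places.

δ ≈ 1.499

The noncentrality parameter scales effect size by the design's sample-size factor: δ = d·√(n/2) = 0.23 × √(85/2) = 1.4994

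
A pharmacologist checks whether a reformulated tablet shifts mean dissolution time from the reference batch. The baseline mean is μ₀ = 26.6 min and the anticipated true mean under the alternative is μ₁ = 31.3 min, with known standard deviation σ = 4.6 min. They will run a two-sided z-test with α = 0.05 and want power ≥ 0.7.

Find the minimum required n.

Standardized effect: d = |μ₁ − μ₀| / σ = |31.3 − 26.6| / 4.6 = 1.0217
Set Φ(δ − 1.960) = 0.7; then δ − 1.960 = Φ⁻¹(0.7) = 0.524, giving δ = 2.484.
(The Φ(−δ − z_{α/2}) term is vanishingly small for δ > 0 and is dropped in the standard sample-size formula.)
δ = d·√n ⇒ n = (δ/d)² = (2.484 / 1.0217)² = 5.91.
Round up to the next whole unit.

n = 6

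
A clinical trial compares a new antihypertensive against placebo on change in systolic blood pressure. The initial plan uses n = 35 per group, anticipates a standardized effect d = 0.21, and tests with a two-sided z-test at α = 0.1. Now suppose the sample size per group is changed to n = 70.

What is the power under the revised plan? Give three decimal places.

With n = 70 per group: δ = d·√(n/2) = 0.21 × √(70/2) = 1.2424. Critical value z_{0.05} = 1.645.
Revised power = Φ(δ − 1.645) + Φ(−δ − 1.645) = Φ(-0.402) + Φ(-2.887) = 0.3437 + 0.0019 = 0.3456.

Power ≈ 0.346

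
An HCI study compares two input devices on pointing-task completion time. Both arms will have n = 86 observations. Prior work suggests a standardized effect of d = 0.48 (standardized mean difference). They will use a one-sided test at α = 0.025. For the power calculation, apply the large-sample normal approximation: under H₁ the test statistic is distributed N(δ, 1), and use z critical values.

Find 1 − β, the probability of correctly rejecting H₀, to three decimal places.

Noncentrality parameter: δ = d·√(n/2) = 0.48 × √(86/2) = 3.1476
Critical value for a one-sided test at α = 0.025: z_α = 1.960.
Power = P(Z > 1.960 − δ) = Φ(1.188) = 0.8825.

Power ≈ 0.883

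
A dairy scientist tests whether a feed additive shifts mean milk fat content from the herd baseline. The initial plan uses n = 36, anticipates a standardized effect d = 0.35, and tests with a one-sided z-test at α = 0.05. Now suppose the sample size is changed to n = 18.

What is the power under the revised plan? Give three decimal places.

Power ≈ 0.436

With n = 18: δ = d·√n = 0.35 × √18 = 1.4849. Critical value z_{0.05} = 1.645.
Revised power = Φ(δ − 1.645) = Φ(-0.160) = 0.4365.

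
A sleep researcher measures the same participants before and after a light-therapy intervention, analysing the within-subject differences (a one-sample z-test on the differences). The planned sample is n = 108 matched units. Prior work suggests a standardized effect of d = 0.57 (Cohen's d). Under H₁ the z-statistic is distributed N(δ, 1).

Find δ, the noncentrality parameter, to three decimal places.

δ ≈ 5.924

The noncentrality parameter scales effect size by the design's sample-size factor: δ = d·√n = 0.57 × √108 = 5.9236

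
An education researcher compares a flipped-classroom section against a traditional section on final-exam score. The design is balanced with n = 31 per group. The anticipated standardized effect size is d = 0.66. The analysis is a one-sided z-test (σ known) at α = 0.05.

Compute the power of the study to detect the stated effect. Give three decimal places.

Power ≈ 0.830

Noncentrality parameter: δ = d·√(n/2) = 0.66 × √(31/2) = 2.5984
One-sided α = 0.05 → critical value z_{0.05} = 1.645.
Power = P(Z > 1.645 − δ) = Φ(0.954) = 0.8298.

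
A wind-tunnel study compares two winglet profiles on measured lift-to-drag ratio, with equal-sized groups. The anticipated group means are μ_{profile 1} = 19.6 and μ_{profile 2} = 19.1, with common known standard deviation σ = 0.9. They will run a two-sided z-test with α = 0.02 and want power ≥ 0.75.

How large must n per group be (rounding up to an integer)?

n = 59 per group

Standardized effect: d = |μ_{profile 1} − μ_{profile 2}| / σ = |19.6 − 19.1| / 0.9 = 0.5556
For power 0.75 need Φ(δ − z_{0.01}) = 0.75, so δ = z_{0.01} + z_{0.25} = 2.326 + 0.674 = 3.001.
(Ignoring the negligible lower-tail rejection probability gives the usual closed-form inversion.)
δ = d·√(n/2) ⇒ n = 2(δ/d)² = 2 × (3.001 / 0.5556)² = 58.35.
Rounding up, n = 59 per group.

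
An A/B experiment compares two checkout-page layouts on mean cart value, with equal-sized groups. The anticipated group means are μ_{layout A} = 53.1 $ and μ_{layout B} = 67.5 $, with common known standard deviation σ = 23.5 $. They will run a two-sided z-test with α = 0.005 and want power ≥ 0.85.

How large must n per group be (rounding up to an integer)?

Standardized effect: d = |μ_{layout A} − μ_{layout B}| / σ = |53.1 − 67.5| / 23.5 = 0.6128
For power 0.85 need Φ(δ − z_{0.0025}) = 0.85, so δ = z_{0.0025} + z_{0.15} = 2.807 + 1.036 = 3.843.
(For δ > 0 the lower-tail rejection region contributes negligibly to power, so the one-term inversion is standard.)
δ = d·√(n/2) ⇒ n = 2(δ/d)² = 2 × (3.843 / 0.6128)² = 78.68.
Round up to the next whole unit.

n = 79 per group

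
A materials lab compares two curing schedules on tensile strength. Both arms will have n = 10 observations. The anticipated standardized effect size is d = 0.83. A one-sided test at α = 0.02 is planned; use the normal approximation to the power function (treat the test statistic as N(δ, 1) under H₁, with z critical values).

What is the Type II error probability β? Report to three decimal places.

Noncentrality parameter: δ = d·√(n/2) = 0.83 × √(10/2) = 1.8559
One-sided α = 0.02 → critical value z_{0.02} = 2.054.
Power = P(Z > 2.054 − δ) = Φ(-0.198) = 0.4216.
Type II error: β = 1 − power = 1 − 0.4216 = 0.5784.

β ≈ 0.578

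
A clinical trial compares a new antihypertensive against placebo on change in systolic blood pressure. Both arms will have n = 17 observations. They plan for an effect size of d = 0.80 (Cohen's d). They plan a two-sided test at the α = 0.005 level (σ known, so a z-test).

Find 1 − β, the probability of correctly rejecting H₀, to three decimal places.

Noncentrality parameter: δ = d·√(n/2) = 0.80 × √(17/2) = 2.3324
Critical value for a two-sided test at α = 0.005: z_{α/2} = 2.807.
Power = Φ(δ − 2.807) + Φ(−δ − 2.807) = Φ(-0.475) + Φ(-5.139) = 0.3175 + 0.0000 = 0.3175.

Power ≈ 0.318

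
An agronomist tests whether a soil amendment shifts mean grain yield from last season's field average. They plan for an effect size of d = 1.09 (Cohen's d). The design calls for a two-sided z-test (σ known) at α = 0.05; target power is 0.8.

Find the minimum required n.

Set Φ(δ − 1.960) = 0.8; then δ − 1.960 = Φ⁻¹(0.8) = 0.842, giving δ = 2.802.
(For δ > 0 the lower-tail rejection region contributes negligibly to power, so the one-term inversion is standard.)
δ = d·√n ⇒ n = (δ/d)² = (2.802 / 1.09)² = 6.61.
Rounding up, n = 7.

n = 7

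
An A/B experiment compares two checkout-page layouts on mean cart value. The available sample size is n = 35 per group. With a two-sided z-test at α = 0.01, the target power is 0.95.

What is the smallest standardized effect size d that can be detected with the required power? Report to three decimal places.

Need Φ(δ − 2.576) = 0.95, so δ = 2.576 + 1.645 = 4.221.
(The second rejection-region term Φ(−δ − z_{α/2}) is negligible and dropped.)
δ = d·√(n/2) ⇒ d = δ/√(n/2) = 4.221/√(35/2) = 1.0089.

d ≈ 1.009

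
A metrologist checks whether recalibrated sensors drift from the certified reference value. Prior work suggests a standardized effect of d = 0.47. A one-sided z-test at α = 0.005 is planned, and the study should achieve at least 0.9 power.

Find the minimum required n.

For power 0.9 need Φ(δ − z_{0.005}) = 0.9, so δ = z_{0.005} + z_{0.10} = 2.576 + 1.282 = 3.857.
δ = d·√n ⇒ n = (δ/d)² = (3.857 / 0.47)² = 67.36.
Rounding up, n = 68.

n = 68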